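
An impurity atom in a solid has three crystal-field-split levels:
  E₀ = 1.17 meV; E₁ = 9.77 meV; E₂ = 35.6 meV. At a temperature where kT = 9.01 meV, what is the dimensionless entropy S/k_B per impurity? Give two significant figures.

0.66

Eᵢ/kT = 0.1299, 1.084, 3.951.
Z = Σ e^(−Eᵢ/kT) = e^(−0.1299) + e^(−1.084) + e^(−3.951) = 0.8782 + 0.3382 + 0.01924 = 1.236.
⟨E⟩ = Σ EᵢPᵢ = 4.059 meV.
S/k_B = ln Z + ⟨E⟩/kT = ln(1.236) + 4.059/9.01 = 0.2119 + 0.4505 = 0.66.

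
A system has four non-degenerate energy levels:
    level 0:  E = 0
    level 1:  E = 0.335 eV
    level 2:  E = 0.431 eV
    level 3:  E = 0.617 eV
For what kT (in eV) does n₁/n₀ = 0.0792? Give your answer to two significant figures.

n₁/n₀ = exp[−(E₁−E₀)/kT] = 0.0792.
⇒ (E₁−E₀)/kT = ln(1/0.0792) = ln(12.63) = 2.536.
kT = 0.335 eV / 2.536 = 0.13 eV.

0.13 eV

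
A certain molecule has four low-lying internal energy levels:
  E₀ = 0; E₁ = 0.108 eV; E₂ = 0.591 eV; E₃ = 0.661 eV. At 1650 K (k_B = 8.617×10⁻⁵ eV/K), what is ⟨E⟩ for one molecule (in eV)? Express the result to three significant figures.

0.0443 eV

k_BT = 8.617×10⁻⁵ × 1650 K = 0.14218 eV.
Eᵢ/kT = 0, 0.75960, 4.1567, 4.6490.
Z = Σ e^(−Eᵢ/kT) = e^(−0) + e^(−0.75960) + e^(−4.1567) + e^(−4.6490) = 1.0000 + 0.46785 + 0.015659 + 0.0095712 = 1.4931.
⟨E⟩ = Σ Eᵢ e^(−Eᵢ/kT) / Z = (0·1.0000 + 0.108·0.46785 + 0.591·0.015659 + 0.661·0.0095712) / 1.4931 = 0.0443 eV.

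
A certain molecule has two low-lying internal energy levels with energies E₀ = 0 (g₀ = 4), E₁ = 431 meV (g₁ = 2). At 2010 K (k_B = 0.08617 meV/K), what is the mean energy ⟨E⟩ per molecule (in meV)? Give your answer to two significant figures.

k_BT = 0.08617 × 2010 K = 173.2 meV.
Eᵢ/kT = 0, 2.488.
Z = Σ gᵢe^(−Eᵢ/kT) = 4·e^(−0) + 2·e^(−2.488) = 4.000 + 0.1662 = 4.166.
⟨E⟩ = Σ Eᵢ gᵢe^(−Eᵢ/kT) / Z = (0·4.000 + 431·0.1662) / 4.166 = 17 meV.

17 meV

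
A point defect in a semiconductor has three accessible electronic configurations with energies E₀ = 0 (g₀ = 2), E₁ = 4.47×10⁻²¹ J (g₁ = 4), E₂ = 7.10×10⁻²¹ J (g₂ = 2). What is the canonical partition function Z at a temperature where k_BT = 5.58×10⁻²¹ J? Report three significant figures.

Eᵢ/kT = 0, 0.80108, 1.2724.
Z = Σ gᵢe^(−Eᵢ/kT) = 2·e^(−0) + 4·e^(−0.80108) + 2·e^(−1.2724) = 2.0000 + 1.7954 + 0.56032 = 4.3557.

Z = 4.36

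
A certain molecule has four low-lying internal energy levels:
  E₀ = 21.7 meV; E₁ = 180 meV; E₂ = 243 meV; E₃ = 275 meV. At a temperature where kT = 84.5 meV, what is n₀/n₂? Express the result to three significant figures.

13.7

n₀/n₂ = exp[−(E₀−E₂)/kT] = exp(−(-221.3 meV)/(84.5 meV)) = exp(2.6189) = 13.7.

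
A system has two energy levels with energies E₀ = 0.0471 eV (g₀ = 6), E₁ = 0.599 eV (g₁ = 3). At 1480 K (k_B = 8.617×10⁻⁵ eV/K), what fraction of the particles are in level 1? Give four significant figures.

0.006557

k_BT = 8.617×10⁻⁵ × 1480 K = 0.127532 eV.
Eᵢ/kT = 0.369319, 4.69686.
Z = Σ gᵢe^(−Eᵢ/kT) = 6·e^(−0.369319) + 3·e^(−4.69686) = 4.14723 + 0.0273716 = 4.17460.
P₁ = g₁ e^(−E₁/kT) / Z = 0.0273716/4.17460 = 0.006557.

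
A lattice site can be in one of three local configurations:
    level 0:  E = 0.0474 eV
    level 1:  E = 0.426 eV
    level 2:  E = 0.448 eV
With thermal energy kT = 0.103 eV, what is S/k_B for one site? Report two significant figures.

Eᵢ/kT = 0.4602, 4.136, 4.350.
Z = Σ e^(−Eᵢ/kT) = e^(−0.4602) + e^(−4.136) + e^(−4.350) = 0.6312 + 0.01599 + 0.01291 = 0.6601.
⟨E⟩ = Σ EᵢPᵢ = 0.06441 eV.
S/k_B = ln Z + ⟨E⟩/kT = ln(0.6601) + 0.06441/0.103 = -0.4154 + 0.6253 = 0.21.

0.21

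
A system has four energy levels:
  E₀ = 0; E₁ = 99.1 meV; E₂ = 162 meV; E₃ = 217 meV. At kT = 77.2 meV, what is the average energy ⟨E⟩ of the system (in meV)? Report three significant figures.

Eᵢ/kT = 0, 1.2837, 2.0984, 2.8109.
Z = Σ e^(−Eᵢ/kT) = e^(−0) + e^(−1.2837) + e^(−2.0984) + e^(−2.8109) = 1.0000 + 0.27701 + 0.12265 + 0.060151 = 1.4598.
⟨E⟩ = Σ Eᵢ e^(−Eᵢ/kT) / Z = (0·1.0000 + 99.1·0.27701 + 162·0.12265 + 217·0.060151) / 1.4598 = 41.4 meV.

41.4 meV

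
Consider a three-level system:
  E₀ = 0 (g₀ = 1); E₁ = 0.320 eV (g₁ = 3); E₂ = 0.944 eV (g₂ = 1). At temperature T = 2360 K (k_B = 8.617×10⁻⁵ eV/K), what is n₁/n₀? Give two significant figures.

k_BT = 8.617×10⁻⁵ × 2360 K = 0.2034 eV.
n₁/n₀ = (g₁/g₀) exp[−(E₁−E₀)/kT] = (3/1) × exp(−(0.320 eV)/(0.2034 eV)) = (3/1) × exp(-1.573) = 0.62.

0.62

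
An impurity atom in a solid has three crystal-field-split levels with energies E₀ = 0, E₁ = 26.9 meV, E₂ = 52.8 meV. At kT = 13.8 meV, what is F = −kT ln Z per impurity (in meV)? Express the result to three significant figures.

Eᵢ/kT = 0, 1.9493, 3.8261.
Z = Σ e^(−Eᵢ/kT) = e^(−0) + e^(−1.9493) + e^(−3.8261) = 1.0000 + 0.14237 + 0.021794 = 1.1642.
F = −kT ln Z = −13.8 × ln(1.1642) = −13.8 × 0.15203 = -2.10 meV.

-2.10 meV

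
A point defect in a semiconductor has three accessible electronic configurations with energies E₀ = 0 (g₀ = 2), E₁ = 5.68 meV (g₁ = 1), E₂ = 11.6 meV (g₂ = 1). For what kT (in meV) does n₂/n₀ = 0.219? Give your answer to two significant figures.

14 meV

n₂/n₀ = (g₂/g₀) exp[−(E₂−E₀)/kT] = 0.219.
⇒ (E₂−E₀)/kT = ln((1/2)/0.219) = ln(2.283) = 0.8255.
kT = 11.6 meV / 0.8255 = 14 meV.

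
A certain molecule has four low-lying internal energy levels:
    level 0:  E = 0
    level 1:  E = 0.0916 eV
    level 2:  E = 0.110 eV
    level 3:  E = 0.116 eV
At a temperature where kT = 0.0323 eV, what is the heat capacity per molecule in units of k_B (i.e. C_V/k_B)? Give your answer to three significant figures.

Eᵢ/kT = 0, 2.8359, 3.4056, 3.5913.
Z = Σ e^(−Eᵢ/kT) = e^(−0) + e^(−2.8359) + e^(−3.4056) + e^(−3.5913) = 1.0000 + 0.058666 + 0.033187 + 0.027562 = 1.1194.
⟨E⟩ = 0.010918 eV, ⟨E²⟩ = 0.0011298 eV².
C_V/k_B = (⟨E²⟩ − ⟨E⟩²)/(kT)² = (0.0011298 − 0.00011920)/0.0010433 = 0.969.

0.969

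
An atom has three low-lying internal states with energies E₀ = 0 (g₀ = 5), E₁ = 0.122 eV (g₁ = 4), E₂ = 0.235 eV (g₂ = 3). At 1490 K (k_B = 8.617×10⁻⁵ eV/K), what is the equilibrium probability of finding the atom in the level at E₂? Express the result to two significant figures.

0.068

k_BT = 8.617×10⁻⁵ × 1490 K = 0.1284 eV.
Eᵢ/kT = 0, 0.9502, 1.830.
Z = Σ gᵢe^(−Eᵢ/kT) = 5·e^(−0) + 4·e^(−0.9502) + 3·e^(−1.830) = 5.000 + 1.547 + 0.4812 = 7.028.
P₂ = g₂ e^(−E₂/kT) / Z = 0.4812/7.028 = 0.068.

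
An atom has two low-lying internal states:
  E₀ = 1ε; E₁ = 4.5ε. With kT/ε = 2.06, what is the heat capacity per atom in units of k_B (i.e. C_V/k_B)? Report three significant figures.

0.377

Eᵢ/kT = 0.48544, 2.1845.
Z = Σ e^(−Eᵢ/kT) = e^(−0.48544) + e^(−2.1845) = 0.61543 + 0.11253 = 0.72796.
⟨E⟩ = 1.5410 ε, ⟨E²⟩ = 3.9757 ε².
C_V/k_B = (⟨E²⟩ − ⟨E⟩²)/(kT)² = (3.9757 − 2.3747)/4.2436 = 0.377.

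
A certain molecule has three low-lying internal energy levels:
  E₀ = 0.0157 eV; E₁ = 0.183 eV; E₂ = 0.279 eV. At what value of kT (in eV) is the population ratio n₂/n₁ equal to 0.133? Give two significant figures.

0.048 eV

n₂/n₁ = exp[−(E₂−E₁)/kT] = 0.133.
⇒ (E₂−E₁)/kT = ln(1/0.133) = ln(7.519) = 2.017.
kT = 0.096 eV / 2.017 = 0.048 eV.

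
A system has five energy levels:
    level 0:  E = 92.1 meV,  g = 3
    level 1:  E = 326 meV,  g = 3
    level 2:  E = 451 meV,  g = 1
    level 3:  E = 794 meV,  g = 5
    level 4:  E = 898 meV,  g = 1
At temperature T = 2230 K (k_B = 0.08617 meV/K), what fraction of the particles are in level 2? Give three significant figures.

0.0369

k_BT = 0.08617 × 2230 K = 192.16 meV.
Eᵢ/kT = 0.47929, 1.6965, 2.3470, 4.1320, 4.6732.
Z = Σ gᵢe^(−Eᵢ/kT) = 3·e^(−0.47929) + 3·e^(−1.6965) + 1·e^(−2.3470) + 5·e^(−4.1320) + 1·e^(−4.6732) = 1.8577 + 0.54997 + 0.095656 + 0.080254 + 0.0093423 = 2.5929.
P₂ = g₂ e^(−E₂/kT) / Z = 0.095656/2.5929 = 0.0369.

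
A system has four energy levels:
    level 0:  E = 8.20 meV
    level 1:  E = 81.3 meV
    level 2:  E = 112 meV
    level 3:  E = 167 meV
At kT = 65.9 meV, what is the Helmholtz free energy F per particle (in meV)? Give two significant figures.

Eᵢ/kT = 0.1244, 1.234, 1.700, 2.534.
Z = Σ e^(−Eᵢ/kT) = e^(−0.1244) + e^(−1.234) + e^(−1.700) + e^(−2.534) = 0.8830 + 0.2911 + 0.1827 + 0.07934 = 1.436.
F = −kT ln Z = −65.9 × ln(1.436) = −65.9 × 0.3619 = -24 meV.

-24 meV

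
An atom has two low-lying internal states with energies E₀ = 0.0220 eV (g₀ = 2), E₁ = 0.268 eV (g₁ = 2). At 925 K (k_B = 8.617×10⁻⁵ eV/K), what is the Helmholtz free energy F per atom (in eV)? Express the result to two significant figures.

k_BT = 8.617×10⁻⁵ × 925 K = 0.07971 eV.
Eᵢ/kT = 0.2760, 3.362.
Z = Σ gᵢe^(−Eᵢ/kT) = 2·e^(−0.2760) + 2·e^(−3.362) = 1.518 + 0.06933 = 1.587.
F = −kT ln Z = −0.07971 × ln(1.587) = −0.07971 × 0.4618 = -0.037 eV.

-0.037 eV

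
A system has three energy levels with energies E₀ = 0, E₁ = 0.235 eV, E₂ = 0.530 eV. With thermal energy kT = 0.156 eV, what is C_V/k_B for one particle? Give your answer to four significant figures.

0.5813

Eᵢ/kT = 0, 1.50641, 3.39744.
Z = Σ e^(−Eᵢ/kT) = e^(−0) + e^(−1.50641) + e^(−3.39744) = 1.00000 + 0.221704 + 0.0334588 = 1.25516.
⟨E⟩ = 0.0556372 eV, ⟨E²⟩ = 0.0172426 eV².
C_V/k_B = (⟨E²⟩ − ⟨E⟩²)/(kT)² = (0.0172426 − 0.00309550)/0.0243360 = 0.5813.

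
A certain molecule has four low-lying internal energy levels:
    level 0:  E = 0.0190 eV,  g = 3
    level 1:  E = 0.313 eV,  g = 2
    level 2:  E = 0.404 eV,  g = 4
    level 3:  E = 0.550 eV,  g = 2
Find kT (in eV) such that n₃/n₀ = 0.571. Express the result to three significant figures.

3.43 eV

n₃/n₀ = (g₃/g₀) exp[−(E₃−E₀)/kT] = 0.571.
⇒ (E₃−E₀)/kT = ln((2/3)/0.571) = ln(1.1675) = 0.15486.
kT = 0.5310 eV / 0.15486 = 3.43 eV.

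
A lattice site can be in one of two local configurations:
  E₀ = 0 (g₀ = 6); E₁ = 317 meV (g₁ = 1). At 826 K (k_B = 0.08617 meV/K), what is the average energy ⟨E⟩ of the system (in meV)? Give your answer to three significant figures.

k_BT = 0.08617 × 826 K = 71.176 meV.
Eᵢ/kT = 0, 4.4537.
Z = Σ gᵢe^(−Eᵢ/kT) = 6·e^(−0) + 1·e^(−4.4537) = 6.0000 + 0.011635 = 6.0116.
⟨E⟩ = Σ Eᵢ gᵢe^(−Eᵢ/kT) / Z = (0·6.0000 + 317·0.011635) / 6.0116 = 0.614 meV.

0.614 meV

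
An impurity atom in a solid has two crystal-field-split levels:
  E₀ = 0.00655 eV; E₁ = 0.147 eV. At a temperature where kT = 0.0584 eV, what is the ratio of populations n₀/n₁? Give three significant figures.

n₀/n₁ = exp[−(E₀−E₁)/kT] = exp(−(-0.14045 eV)/(0.0584 eV)) = exp(2.4050) = 11.1.

11.1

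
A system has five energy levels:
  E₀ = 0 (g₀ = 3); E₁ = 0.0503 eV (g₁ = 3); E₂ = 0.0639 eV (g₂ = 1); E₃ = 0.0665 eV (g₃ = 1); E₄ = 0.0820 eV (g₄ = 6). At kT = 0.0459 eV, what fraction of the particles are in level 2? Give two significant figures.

Eᵢ/kT = 0, 1.096, 1.392, 1.449, 1.786.
Z = Σ gᵢe^(−Eᵢ/kT) = 3·e^(−0) + 3·e^(−1.096) + 1·e^(−1.392) + 1·e^(−1.449) + 6·e^(−1.786) = 3.000 + 1.003 + 0.2486 + 0.2348 + 1.006 = 5.492.
P₂ = g₂ e^(−E₂/kT) / Z = 0.2486/5.492 = 0.045.

0.045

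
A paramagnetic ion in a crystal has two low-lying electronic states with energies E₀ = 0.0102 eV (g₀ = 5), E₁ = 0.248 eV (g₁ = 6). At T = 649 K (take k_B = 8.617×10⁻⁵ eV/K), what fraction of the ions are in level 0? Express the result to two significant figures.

0.98

k_BT = 8.617×10⁻⁵ × 649 K = 0.05592 eV.
Eᵢ/kT = 0.1824, 4.435.
Z = Σ gᵢe^(−Eᵢ/kT) = 5·e^(−0.1824) + 6·e^(−4.435) = 4.166 + 0.07113 = 4.237.
P₀ = g₀ e^(−E₀/kT) / Z = 4.166/4.237 = 0.98.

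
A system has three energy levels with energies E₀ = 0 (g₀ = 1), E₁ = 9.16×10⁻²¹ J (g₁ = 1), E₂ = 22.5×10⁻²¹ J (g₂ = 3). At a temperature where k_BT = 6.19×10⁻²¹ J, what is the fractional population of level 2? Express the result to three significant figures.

0.0606

Eᵢ/kT = 0, 1.4798, 3.6349.
Z = Σ gᵢe^(−Eᵢ/kT) = 1·e^(−0) + 1·e^(−1.4798) + 3·e^(−3.6349) = 1.0000 + 0.22768 + 0.079160 = 1.3068.
P₂ = g₂ e^(−E₂/kT) / Z = 0.079160/1.3068 = 0.0606.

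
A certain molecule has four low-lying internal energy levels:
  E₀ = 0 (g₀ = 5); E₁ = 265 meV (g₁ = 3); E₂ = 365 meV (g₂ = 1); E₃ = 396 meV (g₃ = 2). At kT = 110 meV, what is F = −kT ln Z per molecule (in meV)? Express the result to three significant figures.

-185 meV

Eᵢ/kT = 0, 2.4091, 3.3182, 3.6000.
Z = Σ gᵢe^(−Eᵢ/kT) = 5·e^(−0) + 3·e^(−2.4091) + 1·e^(−3.3182) + 2·e^(−3.6000) = 5.0000 + 0.26969 + 0.036218 + 0.054647 = 5.3606.
F = −kT ln Z = −110 × ln(5.3606) = −110 × 1.6791 = -185 meV.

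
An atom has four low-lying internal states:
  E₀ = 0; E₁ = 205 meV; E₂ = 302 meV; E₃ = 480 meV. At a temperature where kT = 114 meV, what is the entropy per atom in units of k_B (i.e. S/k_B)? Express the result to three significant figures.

0.662

Eᵢ/kT = 0, 1.7982, 2.6491, 4.2105.
Z = Σ e^(−Eᵢ/kT) = e^(−0) + e^(−1.7982) + e^(−2.6491) + e^(−4.2105) = 1.0000 + 0.16560 + 0.070715 + 0.014839 = 1.2512.
⟨E⟩ = Σ EᵢPᵢ = 49.893 meV.
S/k_B = ln Z + ⟨E⟩/kT = ln(1.2512) + 49.893/114 = 0.22410 + 0.43766 = 0.662.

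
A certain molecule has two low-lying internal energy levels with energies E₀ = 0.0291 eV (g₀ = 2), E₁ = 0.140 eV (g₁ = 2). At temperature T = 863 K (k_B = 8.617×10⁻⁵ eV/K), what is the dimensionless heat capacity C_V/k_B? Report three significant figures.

k_BT = 8.617×10⁻⁵ × 863 K = 0.074365 eV.
Eᵢ/kT = 0.39131, 1.8826.
Z = Σ gᵢe^(−Eᵢ/kT) = 2·e^(−0.39131) + 2·e^(−1.8826) = 1.3523 + 0.30439 = 1.6567.
⟨E⟩ = 0.049476 eV, ⟨E²⟩ = 0.0042924 eV².
C_V/k_B = (⟨E²⟩ − ⟨E⟩²)/(kT)² = (0.0042924 − 0.0024479)/0.0055302 = 0.334.

0.334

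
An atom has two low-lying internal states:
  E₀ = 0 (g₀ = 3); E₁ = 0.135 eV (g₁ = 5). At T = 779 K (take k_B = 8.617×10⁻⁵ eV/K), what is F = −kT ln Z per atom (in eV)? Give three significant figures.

k_BT = 8.617×10⁻⁵ × 779 K = 0.067126 eV.
Eᵢ/kT = 0, 2.0111.
Z = Σ gᵢe^(−Eᵢ/kT) = 3·e^(−0) + 5·e^(−2.0111) = 3.0000 + 0.66921 = 3.6692.
F = −kT ln Z = −0.067126 × ln(3.6692) = −0.067126 × 1.3000 = -0.0873 eV.

-0.0873 eV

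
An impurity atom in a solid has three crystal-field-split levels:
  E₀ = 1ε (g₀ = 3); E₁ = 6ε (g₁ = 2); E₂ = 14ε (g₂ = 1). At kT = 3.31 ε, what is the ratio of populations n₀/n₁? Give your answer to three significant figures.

6.79

n₀/n₁ = (g₀/g₁) exp[−(E₀−E₁)/kT] = (3/2) × exp(−(-5ε)/(3.31ε)) = (3/2) × exp(1.5106) = 6.79.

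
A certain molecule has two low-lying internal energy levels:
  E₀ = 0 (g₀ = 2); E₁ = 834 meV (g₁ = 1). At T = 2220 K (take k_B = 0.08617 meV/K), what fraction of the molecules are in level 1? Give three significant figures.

k_BT = 0.08617 × 2220 K = 191.30 meV.
Eᵢ/kT = 0, 4.3596.
Z = Σ gᵢe^(−Eᵢ/kT) = 2·e^(−0) + 1·e^(−4.3596) = 2.0000 + 0.012784 = 2.0128.
P₁ = g₁ e^(−E₁/kT) / Z = 0.012784/2.0128 = 0.00635.

0.00635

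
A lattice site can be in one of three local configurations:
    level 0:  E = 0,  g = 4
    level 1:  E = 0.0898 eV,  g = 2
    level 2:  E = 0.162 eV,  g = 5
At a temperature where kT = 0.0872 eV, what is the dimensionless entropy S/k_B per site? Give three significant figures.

2.10

Eᵢ/kT = 0, 1.0298, 1.8578.
Z = Σ gᵢe^(−Eᵢ/kT) = 4·e^(−0) + 2·e^(−1.0298) + 5·e^(−1.8578) = 4.0000 + 0.71416 + 0.78008 = 5.4942.
⟨E⟩ = Σ EᵢPᵢ = 0.034674 eV.
S/k_B = ln Z + ⟨E⟩/kT = ln(5.4942) + 0.034674/0.0872 = 1.7037 + 0.39764 = 2.10.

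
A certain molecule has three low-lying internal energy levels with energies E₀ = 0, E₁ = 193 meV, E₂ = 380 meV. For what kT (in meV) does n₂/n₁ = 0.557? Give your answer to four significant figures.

319.6 meV

n₂/n₁ = exp[−(E₂−E₁)/kT] = 0.557.
⇒ (E₂−E₁)/kT = ln(1/0.557) = ln(1.79533) = 0.585189.
kT = 187 meV / 0.585189 = 319.6 meV.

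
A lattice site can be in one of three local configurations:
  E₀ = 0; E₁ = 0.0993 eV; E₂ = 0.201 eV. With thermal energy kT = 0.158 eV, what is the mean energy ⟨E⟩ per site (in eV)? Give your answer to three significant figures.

0.0603 eV

Eᵢ/kT = 0, 0.62848, 1.2722.
Z = Σ e^(−Eᵢ/kT) = e^(−0) + e^(−0.62848) + e^(−1.2722) = 1.0000 + 0.53340 + 0.28021 = 1.8136.
⟨E⟩ = Σ Eᵢ e^(−Eᵢ/kT) / Z = (0·1.0000 + 0.0993·0.53340 + 0.201·0.28021) / 1.8136 = 0.0603 eV.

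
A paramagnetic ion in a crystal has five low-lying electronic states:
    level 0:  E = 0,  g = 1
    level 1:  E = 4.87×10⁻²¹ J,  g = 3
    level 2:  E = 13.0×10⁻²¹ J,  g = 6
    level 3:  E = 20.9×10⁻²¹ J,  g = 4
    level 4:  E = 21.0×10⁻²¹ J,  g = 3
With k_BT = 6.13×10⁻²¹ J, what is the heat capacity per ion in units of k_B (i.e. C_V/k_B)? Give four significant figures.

0.9988

Eᵢ/kT = 0, 0.794454, 2.12072, 3.40946, 3.42577.
Z = Σ gᵢe^(−Eᵢ/kT) = 1·e^(−0) + 3·e^(−0.794454) + 6·e^(−2.12072) + 4·e^(−3.40946) + 3·e^(−3.42577) = 1.00000 + 1.35548 + 0.719671 + 0.132236 + 0.0975727 = 3.30496.
⟨E⟩ = 6.28439, ⟨E²⟩ = 77.0248.
C_V/k_B = (⟨E²⟩ − ⟨E⟩²)/(kT)² = (77.0248 − 39.4936)/37.5769 = 0.9988.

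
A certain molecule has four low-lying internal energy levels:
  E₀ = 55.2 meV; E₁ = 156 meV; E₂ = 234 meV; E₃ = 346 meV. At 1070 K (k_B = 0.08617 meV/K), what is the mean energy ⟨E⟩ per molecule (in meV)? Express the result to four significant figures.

k_BT = 0.08617 × 1070 K = 92.2019 meV.
Eᵢ/kT = 0.598686, 1.69194, 2.53791, 3.75263.
Z = Σ e^(−Eᵢ/kT) = e^(−0.598686) + e^(−1.69194) + e^(−2.53791) + e^(−3.75263) = 0.549533 + 0.184162 + 0.0790314 + 0.0234560 = 0.836182.
⟨E⟩ = Σ Eᵢ e^(−Eᵢ/kT) / Z = (55.2·0.549533 + 156·0.184162 + 234·0.0790314 + 346·0.0234560) / 0.836182 = 102.5 meV.

102.5 meV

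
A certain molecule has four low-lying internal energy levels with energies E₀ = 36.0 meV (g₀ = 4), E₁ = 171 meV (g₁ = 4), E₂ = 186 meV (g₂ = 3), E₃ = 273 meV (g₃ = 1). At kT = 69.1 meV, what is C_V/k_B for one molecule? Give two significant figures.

0.68

Eᵢ/kT = 0.5210, 2.475, 2.692, 3.951.
Z = Σ gᵢe^(−Eᵢ/kT) = 4·e^(−0.5210) + 4·e^(−2.475) + 3·e^(−2.692) + 1·e^(−3.951) = 2.376 + 0.3367 + 0.2032 + 0.01924 = 2.935.
⟨E⟩ = 63.43 meV, ⟨E²⟩ = 7287 meV².
C_V/k_B = (⟨E²⟩ − ⟨E⟩²)/(kT)² = (7287 − 4023)/4775 = 0.68.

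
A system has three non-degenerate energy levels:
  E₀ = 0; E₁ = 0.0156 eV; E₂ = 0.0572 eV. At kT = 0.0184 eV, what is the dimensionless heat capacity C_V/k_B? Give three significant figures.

0.386

Eᵢ/kT = 0, 0.84783, 3.1087.
Z = Σ e^(−Eᵢ/kT) = e^(−0) + e^(−0.84783) + e^(−3.1087) = 1.0000 + 0.42834 + 0.044659 = 1.4730.
⟨E⟩ = 0.0062706 eV, ⟨E²⟩ = 0.00016996 eV².
C_V/k_B = (⟨E²⟩ − ⟨E⟩²)/(kT)² = (0.00016996 − 0.000039320)/0.00033856 = 0.386.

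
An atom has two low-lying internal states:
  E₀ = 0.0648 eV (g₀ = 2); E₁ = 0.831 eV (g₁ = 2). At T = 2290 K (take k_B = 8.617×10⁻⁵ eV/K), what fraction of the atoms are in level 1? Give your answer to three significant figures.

0.0202

k_BT = 8.617×10⁻⁵ × 2290 K = 0.19733 eV.
Eᵢ/kT = 0.32838, 4.2112.
Z = Σ gᵢe^(−Eᵢ/kT) = 2·e^(−0.32838) + 2·e^(−4.2112) = 1.4402 + 0.029657 = 1.4699.
P₁ = g₁ e^(−E₁/kT) / Z = 0.029657/1.4699 = 0.0202.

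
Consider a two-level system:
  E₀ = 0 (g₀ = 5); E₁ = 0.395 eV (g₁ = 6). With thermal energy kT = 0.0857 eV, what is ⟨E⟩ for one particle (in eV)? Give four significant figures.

Eᵢ/kT = 0, 4.60910.
Z = Σ gᵢe^(−Eᵢ/kT) = 5·e^(−0) + 6·e^(−4.60910) = 5.00000 + 0.0597647 = 5.05976.
⟨E⟩ = Σ Eᵢ gᵢe^(−Eᵢ/kT) / Z = (0·5.00000 + 0.395·0.0597647) / 5.05976 = 0.004666 eV.

0.004666 eV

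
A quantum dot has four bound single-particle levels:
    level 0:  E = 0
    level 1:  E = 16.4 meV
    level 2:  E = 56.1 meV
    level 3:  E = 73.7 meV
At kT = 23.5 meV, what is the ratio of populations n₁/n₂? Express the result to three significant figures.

5.42

n₁/n₂ = exp[−(E₁−E₂)/kT] = exp(−(-39.7 meV)/(23.5 meV)) = exp(1.6894) = 5.42.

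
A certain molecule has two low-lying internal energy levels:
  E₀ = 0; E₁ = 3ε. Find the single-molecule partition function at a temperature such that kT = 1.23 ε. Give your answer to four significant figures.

Z = 1.087

Eᵢ/kT = 0, 2.43902.
Z = Σ e^(−Eᵢ/kT) = e^(−0) + e^(−2.43902) = 1.00000 + 0.0872463 = 1.08725.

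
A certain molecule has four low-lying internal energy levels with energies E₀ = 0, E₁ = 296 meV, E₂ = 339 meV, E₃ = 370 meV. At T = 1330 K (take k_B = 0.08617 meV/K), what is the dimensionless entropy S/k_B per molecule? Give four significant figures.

0.5629

k_BT = 0.08617 × 1330 K = 114.606 meV.
Eᵢ/kT = 0, 2.58276, 2.95796, 3.22845.
Z = Σ e^(−Eᵢ/kT) = e^(−0) + e^(−2.58276) + e^(−2.95796) + e^(−3.22845) = 1.00000 + 0.0755652 + 0.0519247 + 0.0396189 = 1.16711.
⟨E⟩ = Σ EᵢPᵢ = 46.8069 meV.
S/k_B = ln Z + ⟨E⟩/kT = ln(1.16711) + 46.8069/114.606 = 0.154531 + 0.408416 = 0.5629.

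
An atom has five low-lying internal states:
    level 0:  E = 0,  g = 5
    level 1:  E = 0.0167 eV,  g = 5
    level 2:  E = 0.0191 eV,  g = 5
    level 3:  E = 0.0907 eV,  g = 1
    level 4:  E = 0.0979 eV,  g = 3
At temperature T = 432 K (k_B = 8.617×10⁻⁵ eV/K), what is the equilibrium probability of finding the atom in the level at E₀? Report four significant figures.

k_BT = 8.617×10⁻⁵ × 432 K = 0.0372254 eV.
Eᵢ/kT = 0, 0.448618, 0.513091, 2.43651, 2.62992.
Z = Σ gᵢe^(−Eᵢ/kT) = 5·e^(−0) + 5·e^(−0.448618) + 5·e^(−0.513091) + 1·e^(−2.43651) + 3·e^(−2.62992) = 5.00000 + 3.19255 + 2.99321 + 0.0874656 + 0.216253 = 11.4895.
P₀ = g₀ e^(−E₀/kT) / Z = 5.00000/11.4895 = 0.4352.

0.4352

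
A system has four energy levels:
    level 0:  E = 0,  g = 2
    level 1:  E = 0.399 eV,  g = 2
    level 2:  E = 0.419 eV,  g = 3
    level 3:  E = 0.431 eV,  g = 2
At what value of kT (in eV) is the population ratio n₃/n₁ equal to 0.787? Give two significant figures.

0.13 eV

n₃/n₁ = (g₃/g₁) exp[−(E₃−E₁)/kT] = 0.787.
⇒ (E₃−E₁)/kT = ln((2/2)/0.787) = ln(1.271) = 0.2398.
kT = 0.032 eV / 0.2398 = 0.13 eV.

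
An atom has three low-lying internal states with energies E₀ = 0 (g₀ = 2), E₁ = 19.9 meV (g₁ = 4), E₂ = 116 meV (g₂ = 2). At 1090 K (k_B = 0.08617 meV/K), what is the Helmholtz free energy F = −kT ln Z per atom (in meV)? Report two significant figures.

-170 meV

k_BT = 0.08617 × 1090 K = 93.93 meV.
Eᵢ/kT = 0, 0.2119, 1.235.
Z = Σ gᵢe^(−Eᵢ/kT) = 2·e^(−0) + 4·e^(−0.2119) + 2·e^(−1.235) = 2.000 + 3.236 + 0.5817 = 5.818.
F = −kT ln Z = −93.93 × ln(5.818) = −93.93 × 1.761 = -170 meV.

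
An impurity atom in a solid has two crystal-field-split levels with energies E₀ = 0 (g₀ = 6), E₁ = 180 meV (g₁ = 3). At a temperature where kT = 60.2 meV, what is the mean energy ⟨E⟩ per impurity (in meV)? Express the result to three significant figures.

Eᵢ/kT = 0, 2.9900.
Z = Σ gᵢe^(−Eᵢ/kT) = 6·e^(−0) + 3·e^(−2.9900) = 6.0000 + 0.15086 = 6.1509.
⟨E⟩ = Σ Eᵢ gᵢe^(−Eᵢ/kT) / Z = (0·6.0000 + 180·0.15086) / 6.1509 = 4.41 meV.

4.41 meV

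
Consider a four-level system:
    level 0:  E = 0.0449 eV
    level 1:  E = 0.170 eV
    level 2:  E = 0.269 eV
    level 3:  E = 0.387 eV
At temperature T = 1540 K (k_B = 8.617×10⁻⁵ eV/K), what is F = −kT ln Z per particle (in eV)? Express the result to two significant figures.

k_BT = 8.617×10⁻⁵ × 1540 K = 0.1327 eV.
Eᵢ/kT = 0.3384, 1.281, 2.027, 2.916.
Z = Σ e^(−Eᵢ/kT) = e^(−0.3384) + e^(−1.281) + e^(−2.027) + e^(−2.916) = 0.7129 + 0.2778 + 0.1317 + 0.05415 = 1.177.
F = −kT ln Z = −0.1327 × ln(1.177) = −0.1327 × 0.1630 = -0.022 eV.

-0.022 eV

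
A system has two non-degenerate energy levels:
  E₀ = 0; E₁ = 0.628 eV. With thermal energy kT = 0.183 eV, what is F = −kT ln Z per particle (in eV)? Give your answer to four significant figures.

Eᵢ/kT = 0, 3.43169.
Z = Σ e^(−Eᵢ/kT) = e^(−0) + e^(−3.43169) = 1.00000 + 0.0323323 = 1.03233.
F = −kT ln Z = −0.183 × ln(1.03233) = −0.183 × 0.0318184 = -0.005823 eV.

-0.005823 eV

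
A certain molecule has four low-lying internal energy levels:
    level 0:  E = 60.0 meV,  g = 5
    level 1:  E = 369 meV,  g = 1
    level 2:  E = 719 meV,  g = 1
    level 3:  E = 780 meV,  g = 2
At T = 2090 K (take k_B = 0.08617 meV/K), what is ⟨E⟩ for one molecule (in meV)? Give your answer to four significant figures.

k_BT = 0.08617 × 2090 K = 180.095 meV.
Eᵢ/kT = 0.333158, 2.04892, 3.99234, 4.33105.
Z = Σ gᵢe^(−Eᵢ/kT) = 5·e^(−0.333158) + 1·e^(−2.04892) + 1·e^(−3.99234) + 2·e^(−4.33105) = 3.58328 + 0.128874 + 0.0184565 + 0.0263075 = 3.75692.
⟨E⟩ = Σ Eᵢ gᵢe^(−Eᵢ/kT) / Z = (60.0·3.58328 + 369·0.128874 + 719·0.0184565 + 780·0.0263075) / 3.75692 = 78.88 meV.

78.88 meV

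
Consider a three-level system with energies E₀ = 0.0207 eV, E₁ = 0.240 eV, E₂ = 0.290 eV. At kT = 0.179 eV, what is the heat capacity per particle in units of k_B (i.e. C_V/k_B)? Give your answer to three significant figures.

0.413

Eᵢ/kT = 0.11564, 1.3408, 1.6201.
Z = Σ e^(−Eᵢ/kT) = e^(−0.11564) + e^(−1.3408) + e^(−1.6201) = 0.89080 + 0.26164 + 0.19788 = 1.3503.
⟨E⟩ = 0.10266 eV, ⟨E²⟩ = 0.023768 eV².
C_V/k_B = (⟨E²⟩ − ⟨E⟩²)/(kT)² = (0.023768 − 0.010539)/0.032041 = 0.413.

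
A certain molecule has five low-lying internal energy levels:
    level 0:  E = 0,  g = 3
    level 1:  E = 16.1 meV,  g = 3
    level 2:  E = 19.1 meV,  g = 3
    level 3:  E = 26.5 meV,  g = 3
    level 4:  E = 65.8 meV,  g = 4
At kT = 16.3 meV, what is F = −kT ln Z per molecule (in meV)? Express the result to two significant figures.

-28 meV

Eᵢ/kT = 0, 0.9877, 1.172, 1.626, 4.037.
Z = Σ gᵢe^(−Eᵢ/kT) = 3·e^(−0) + 3·e^(−0.9877) + 3·e^(−1.172) + 3·e^(−1.626) + 4·e^(−4.037) = 3.000 + 1.117 + 0.9292 + 0.5901 + 0.07060 = 5.707.
F = −kT ln Z = −16.3 × ln(5.707) = −16.3 × 1.742 = -28 meV.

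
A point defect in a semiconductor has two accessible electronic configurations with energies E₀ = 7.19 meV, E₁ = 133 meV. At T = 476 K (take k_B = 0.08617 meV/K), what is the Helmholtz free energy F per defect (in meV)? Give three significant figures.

5.32 meV

k_BT = 0.08617 × 476 K = 41.017 meV.
Eᵢ/kT = 0.17529, 3.2426.
Z = Σ e^(−Eᵢ/kT) = e^(−0.17529) + e^(−3.2426) = 0.83921 + 0.039062 = 0.87827.
F = −kT ln Z = −41.017 × ln(0.87827) = −41.017 × -0.12980 = 5.32 meV.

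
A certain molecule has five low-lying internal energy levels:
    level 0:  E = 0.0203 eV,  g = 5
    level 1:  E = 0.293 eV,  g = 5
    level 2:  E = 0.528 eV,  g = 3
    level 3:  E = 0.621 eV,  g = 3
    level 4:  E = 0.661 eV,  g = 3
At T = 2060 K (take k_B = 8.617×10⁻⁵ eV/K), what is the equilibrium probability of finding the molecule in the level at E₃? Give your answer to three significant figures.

0.0158

k_BT = 8.617×10⁻⁵ × 2060 K = 0.17751 eV.
Eᵢ/kT = 0.11436, 1.6506, 2.9745, 3.4984, 3.7237.
Z = Σ gᵢe^(−Eᵢ/kT) = 5·e^(−0.11436) + 5·e^(−1.6506) + 3·e^(−2.9745) + 3·e^(−3.4984) + 3·e^(−3.7237) = 4.4597 + 0.95967 + 0.15322 + 0.090737 + 0.072433 = 5.7358.
P₃ = g₃ e^(−E₃/kT) / Z = 0.090737/5.7358 = 0.0158.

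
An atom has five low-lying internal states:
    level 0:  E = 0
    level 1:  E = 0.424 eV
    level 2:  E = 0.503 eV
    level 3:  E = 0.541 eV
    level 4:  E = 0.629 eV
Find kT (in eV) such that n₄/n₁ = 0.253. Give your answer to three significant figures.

n₄/n₁ = exp[−(E₄−E₁)/kT] = 0.253.
⇒ (E₄−E₁)/kT = ln(1/0.253) = ln(3.9526) = 1.3744.
kT = 0.205 eV / 1.3744 = 0.149 eV.

0.149 eV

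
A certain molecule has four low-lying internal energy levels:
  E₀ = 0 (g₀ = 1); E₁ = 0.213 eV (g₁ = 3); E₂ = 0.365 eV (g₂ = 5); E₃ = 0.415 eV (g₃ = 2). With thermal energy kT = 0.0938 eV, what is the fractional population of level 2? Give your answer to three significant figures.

Eᵢ/kT = 0, 2.2708, 3.8913, 4.4243.
Z = Σ gᵢe^(−Eᵢ/kT) = 1·e^(−0) + 3·e^(−2.2708) + 5·e^(−3.8913) + 2·e^(−4.4243) = 1.0000 + 0.30969 + 0.10209 + 0.023965 = 1.4357.
P₂ = g₂ e^(−E₂/kT) / Z = 0.10209/1.4357 = 0.0711.

0.0711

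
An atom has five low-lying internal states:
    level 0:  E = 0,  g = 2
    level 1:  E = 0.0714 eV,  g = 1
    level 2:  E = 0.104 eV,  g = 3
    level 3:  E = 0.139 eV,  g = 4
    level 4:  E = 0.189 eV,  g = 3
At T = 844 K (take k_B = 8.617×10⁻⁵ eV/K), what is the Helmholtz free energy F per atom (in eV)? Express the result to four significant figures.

k_BT = 8.617×10⁻⁵ × 844 K = 0.0727275 eV.
Eᵢ/kT = 0, 0.981747, 1.43000, 1.91124, 2.59874.
Z = Σ gᵢe^(−Eᵢ/kT) = 2·e^(−0) + 1·e^(−0.981747) + 3·e^(−1.43000) + 4·e^(−1.91124) + 3·e^(−2.59874) = 2.00000 + 0.374656 + 0.717927 + 0.591588 + 0.223102 = 3.90727.
F = −kT ln Z = −0.0727275 × ln(3.90727) = −0.0727275 × 1.36284 = -0.09912 eV.

-0.09912 eV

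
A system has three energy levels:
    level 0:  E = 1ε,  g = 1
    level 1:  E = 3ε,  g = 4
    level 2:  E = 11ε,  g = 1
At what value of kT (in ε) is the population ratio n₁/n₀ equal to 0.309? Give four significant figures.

n₁/n₀ = (g₁/g₀) exp[−(E₁−E₀)/kT] = 0.309.
⇒ (E₁−E₀)/kT = ln((4/1)/0.309) = ln(12.9450) = 2.56071.
kT = 2ε / 2.56071 = 0.7810 ε.

0.7810 ε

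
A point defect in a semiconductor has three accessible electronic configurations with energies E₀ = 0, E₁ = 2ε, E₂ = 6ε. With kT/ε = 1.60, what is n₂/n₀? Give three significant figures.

0.0235

n₂/n₀ = exp[−(E₂−E₀)/kT] = exp(−(6ε)/(1.60ε)) = exp(-3.7500) = 0.0235.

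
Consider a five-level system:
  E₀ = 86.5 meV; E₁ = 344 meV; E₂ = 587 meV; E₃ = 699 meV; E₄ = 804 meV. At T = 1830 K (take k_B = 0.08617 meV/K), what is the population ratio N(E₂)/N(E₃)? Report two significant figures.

k_BT = 0.08617 × 1830 K = 157.7 meV.
n₂/n₃ = exp[−(E₂−E₃)/kT] = exp(−(-112 meV)/(157.7 meV)) = exp(0.7102) = 2.0.

2.0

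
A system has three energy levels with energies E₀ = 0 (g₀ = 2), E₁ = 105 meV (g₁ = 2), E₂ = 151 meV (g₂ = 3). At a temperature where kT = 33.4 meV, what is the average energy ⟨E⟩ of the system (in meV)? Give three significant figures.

Eᵢ/kT = 0, 3.1437, 4.5210.
Z = Σ gᵢe^(−Eᵢ/kT) = 2·e^(−0) + 2·e^(−3.1437) + 3·e^(−4.5210) = 2.0000 + 0.086246 + 0.032634 = 2.1189.
⟨E⟩ = Σ Eᵢ gᵢe^(−Eᵢ/kT) / Z = (0·2.0000 + 105·0.086246 + 151·0.032634) / 2.1189 = 6.60 meV.

6.60 meV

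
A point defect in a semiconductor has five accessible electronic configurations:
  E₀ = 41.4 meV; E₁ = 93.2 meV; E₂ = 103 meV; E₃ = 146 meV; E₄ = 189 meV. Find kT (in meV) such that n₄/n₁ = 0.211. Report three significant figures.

61.6 meV

n₄/n₁ = exp[−(E₄−E₁)/kT] = 0.211.
⇒ (E₄−E₁)/kT = ln(1/0.211) = ln(4.7393) = 1.5559.
kT = 95.8 meV / 1.5559 = 61.6 meV.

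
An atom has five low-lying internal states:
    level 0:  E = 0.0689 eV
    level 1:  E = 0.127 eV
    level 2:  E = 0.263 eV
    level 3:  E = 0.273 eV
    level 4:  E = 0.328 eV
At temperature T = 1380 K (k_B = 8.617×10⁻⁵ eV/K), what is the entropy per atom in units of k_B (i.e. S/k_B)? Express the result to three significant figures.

k_BT = 8.617×10⁻⁵ × 1380 K = 0.11891 eV.
Eᵢ/kT = 0.57943, 1.0680, 2.2118, 2.2959, 2.7584.
Z = Σ e^(−Eᵢ/kT) = e^(−0.57943) + e^(−1.0680) + e^(−2.2118) + e^(−2.2959) + e^(−2.7584) = 0.56022 + 0.34370 + 0.10950 + 0.10067 + 0.063393 = 1.1775.
⟨E⟩ = Σ EᵢPᵢ = 0.13531 eV.
S/k_B = ln Z + ⟨E⟩/kT = ln(1.1775) + 0.13531/0.11891 = 0.16339 + 1.1379 = 1.30.

1.30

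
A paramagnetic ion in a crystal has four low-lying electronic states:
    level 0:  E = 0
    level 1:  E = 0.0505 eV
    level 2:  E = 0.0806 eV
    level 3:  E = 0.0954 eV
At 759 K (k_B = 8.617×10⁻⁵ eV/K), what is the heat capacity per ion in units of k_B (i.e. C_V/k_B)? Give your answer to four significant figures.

k_BT = 8.617×10⁻⁵ × 759 K = 0.0654030 eV.
Eᵢ/kT = 0, 0.772136, 1.23236, 1.45865.
Z = Σ e^(−Eᵢ/kT) = e^(−0) + e^(−0.772136) + e^(−1.23236) + e^(−1.45865) = 1.00000 + 0.462025 + 0.291604 + 0.232550 = 1.98618.
⟨E⟩ = 0.0347505 eV, ⟨E²⟩ = 0.00261261 eV².
C_V/k_B = (⟨E²⟩ − ⟨E⟩²)/(kT)² = (0.00261261 − 0.00120760)/0.00427755 = 0.3285.

0.3285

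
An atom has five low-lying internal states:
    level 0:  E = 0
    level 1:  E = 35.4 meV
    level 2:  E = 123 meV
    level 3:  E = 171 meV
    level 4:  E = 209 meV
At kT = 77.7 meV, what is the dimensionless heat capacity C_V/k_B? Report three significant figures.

Eᵢ/kT = 0, 0.45560, 1.5830, 2.2008, 2.6898.
Z = Σ e^(−Eᵢ/kT) = e^(−0) + e^(−0.45560) + e^(−1.5830) + e^(−2.2008) + e^(−2.6898) = 1.0000 + 0.63407 + 0.20536 + 0.11071 + 0.067895 = 2.0180.
⟨E⟩ = 40.053 meV, ⟨E²⟩ = 5007.2 meV².
C_V/k_B = (⟨E²⟩ − ⟨E⟩²)/(kT)² = (5007.2 − 1604.2)/6037.3 = 0.564.

0.564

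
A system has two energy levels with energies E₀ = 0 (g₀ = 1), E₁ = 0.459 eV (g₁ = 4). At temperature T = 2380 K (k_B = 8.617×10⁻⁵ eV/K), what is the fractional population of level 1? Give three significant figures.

0.299

k_BT = 8.617×10⁻⁵ × 2380 K = 0.20508 eV.
Eᵢ/kT = 0, 2.2382.
Z = Σ gᵢe^(−Eᵢ/kT) = 1·e^(−0) + 4·e^(−2.2382) = 1.0000 + 0.42660 = 1.4266.
P₁ = g₁ e^(−E₁/kT) / Z = 0.42660/1.4266 = 0.299.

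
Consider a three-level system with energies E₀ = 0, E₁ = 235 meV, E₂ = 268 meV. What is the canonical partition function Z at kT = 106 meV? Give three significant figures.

Z = 1.19

Eᵢ/kT = 0, 2.2170, 2.5283.
Z = Σ e^(−Eᵢ/kT) = e^(−0) + e^(−2.2170) + e^(−2.5283) = 1.0000 + 0.10894 + 0.079795 = 1.1887.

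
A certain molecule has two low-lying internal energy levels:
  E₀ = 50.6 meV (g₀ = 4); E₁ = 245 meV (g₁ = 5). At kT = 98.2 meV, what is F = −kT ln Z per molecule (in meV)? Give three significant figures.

-101 meV

Eᵢ/kT = 0.51527, 2.4949.
Z = Σ gᵢe^(−Eᵢ/kT) = 4·e^(−0.51527) + 5·e^(−2.4949) = 2.3894 + 0.41252 = 2.8019.
F = −kT ln Z = −98.2 × ln(2.8019) = −98.2 × 1.0303 = -101 meV.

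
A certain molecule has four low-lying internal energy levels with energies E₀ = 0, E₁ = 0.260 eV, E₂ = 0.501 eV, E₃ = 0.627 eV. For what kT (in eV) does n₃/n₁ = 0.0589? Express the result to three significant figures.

0.130 eV

n₃/n₁ = exp[−(E₃−E₁)/kT] = 0.0589.
⇒ (E₃−E₁)/kT = ln(1/0.0589) = ln(16.978) = 2.8319.
kT = 0.367 eV / 2.8319 = 0.130 eV.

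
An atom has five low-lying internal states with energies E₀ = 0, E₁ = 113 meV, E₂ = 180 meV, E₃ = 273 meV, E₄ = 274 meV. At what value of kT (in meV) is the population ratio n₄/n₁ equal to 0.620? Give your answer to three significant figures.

n₄/n₁ = exp[−(E₄−E₁)/kT] = 0.620.
⇒ (E₄−E₁)/kT = ln(1/0.620) = ln(1.6129) = 0.47803.
kT = 161 meV / 0.47803 = 337 meV.

337 meV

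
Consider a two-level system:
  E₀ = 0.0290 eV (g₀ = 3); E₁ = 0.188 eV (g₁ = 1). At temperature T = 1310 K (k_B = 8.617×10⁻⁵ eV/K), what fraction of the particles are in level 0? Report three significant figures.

0.925

k_BT = 8.617×10⁻⁵ × 1310 K = 0.11288 eV.
Eᵢ/kT = 0.25691, 1.6655.
Z = Σ gᵢe^(−Eᵢ/kT) = 3·e^(−0.25691) + 1·e^(−1.6655) = 2.3203 + 0.18910 = 2.5094.
P₀ = g₀ e^(−E₀/kT) / Z = 2.3203/2.5094 = 0.925.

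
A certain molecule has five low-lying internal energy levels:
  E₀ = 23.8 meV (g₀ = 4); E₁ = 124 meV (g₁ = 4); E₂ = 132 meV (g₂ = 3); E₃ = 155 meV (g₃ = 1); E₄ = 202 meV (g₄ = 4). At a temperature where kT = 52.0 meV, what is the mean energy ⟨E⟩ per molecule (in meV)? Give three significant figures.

49.5 meV

Eᵢ/kT = 0.45769, 2.3846, 2.5385, 2.9808, 3.8846.
Z = Σ gᵢe^(−Eᵢ/kT) = 4·e^(−0.45769) + 4·e^(−2.3846) + 3·e^(−2.5385) + 1·e^(−2.9808) + 4·e^(−3.8846) = 2.5310 + 0.36850 + 0.23695 + 0.050752 + 0.082224 = 3.2694.
⟨E⟩ = Σ Eᵢ gᵢe^(−Eᵢ/kT) / Z = (23.8·2.5310 + 124·0.36850 + 132·0.23695 + 155·0.050752 + 202·0.082224) / 3.2694 = 49.5 meV.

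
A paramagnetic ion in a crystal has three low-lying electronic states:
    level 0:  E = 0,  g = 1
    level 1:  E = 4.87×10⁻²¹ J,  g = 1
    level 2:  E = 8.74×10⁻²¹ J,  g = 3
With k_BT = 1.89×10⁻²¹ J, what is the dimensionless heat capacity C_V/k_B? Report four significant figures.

Eᵢ/kT = 0, 2.57672, 4.62434.
Z = Σ gᵢe^(−Eᵢ/kT) = 1·e^(−0) + 1·e^(−2.57672) + 3·e^(−4.62434) = 1.00000 + 0.0760230 + 0.0294304 = 1.10545.
⟨E⟩ = 0.567600, ⟨E²⟩ = 3.66470.
C_V/k_B = (⟨E²⟩ − ⟨E⟩²)/(kT)² = (3.66470 − 0.322170)/3.57210 = 0.9357.

0.9357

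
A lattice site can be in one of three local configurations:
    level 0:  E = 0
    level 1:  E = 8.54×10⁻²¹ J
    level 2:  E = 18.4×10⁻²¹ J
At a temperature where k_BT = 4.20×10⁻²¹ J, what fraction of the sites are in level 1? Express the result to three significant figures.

Eᵢ/kT = 0, 2.0333, 4.3810.
Z = Σ e^(−Eᵢ/kT) = e^(−0) + e^(−2.0333) + e^(−4.3810) = 1.0000 + 0.13090 + 0.012513 = 1.1434.
P₁ = e^(−E₁/kT) / Z = 0.13090/1.1434 = 0.114.

0.114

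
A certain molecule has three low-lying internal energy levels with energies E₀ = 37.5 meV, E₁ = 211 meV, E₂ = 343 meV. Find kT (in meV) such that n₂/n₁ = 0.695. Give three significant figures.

363 meV

n₂/n₁ = exp[−(E₂−E₁)/kT] = 0.695.
⇒ (E₂−E₁)/kT = ln(1/0.695) = ln(1.4388) = 0.36381.
kT = 132 meV / 0.36381 = 363 meV.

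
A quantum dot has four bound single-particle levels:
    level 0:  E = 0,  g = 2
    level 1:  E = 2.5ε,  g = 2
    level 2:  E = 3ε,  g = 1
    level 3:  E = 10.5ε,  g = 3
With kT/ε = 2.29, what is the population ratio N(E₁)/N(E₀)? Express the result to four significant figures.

0.3356

n₁/n₀ = (g₁/g₀) exp[−(E₁−E₀)/kT] = (2/2) × exp(−(2.5ε)/(2.29ε)) = (2/2) × exp(-1.09170) = 0.3356.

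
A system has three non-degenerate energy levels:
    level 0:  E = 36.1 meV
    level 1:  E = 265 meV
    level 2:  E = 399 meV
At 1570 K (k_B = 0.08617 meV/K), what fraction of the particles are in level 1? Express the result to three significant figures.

k_BT = 0.08617 × 1570 K = 135.29 meV.
Eᵢ/kT = 0.26683, 1.9588, 2.9492.
Z = Σ e^(−Eᵢ/kT) = e^(−0.26683) + e^(−1.9588) + e^(−2.9492) = 0.76580 + 0.14103 + 0.052382 = 0.95921.
P₁ = e^(−E₁/kT) / Z = 0.14103/0.95921 = 0.147.

0.147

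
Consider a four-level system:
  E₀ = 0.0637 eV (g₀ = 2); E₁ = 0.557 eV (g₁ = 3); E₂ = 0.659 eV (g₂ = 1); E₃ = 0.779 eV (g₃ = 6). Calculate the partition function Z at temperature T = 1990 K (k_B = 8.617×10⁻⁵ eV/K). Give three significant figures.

k_BT = 8.617×10⁻⁵ × 1990 K = 0.17148 eV.
Eᵢ/kT = 0.37147, 3.2482, 3.8430, 4.5428.
Z = Σ gᵢe^(−Eᵢ/kT) = 2·e^(−0.37147) + 3·e^(−3.2482) + 1·e^(−3.8430) + 6·e^(−4.5428) = 1.3794 + 0.11653 + 0.021429 + 0.063861 = 1.5812.

Z = 1.58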